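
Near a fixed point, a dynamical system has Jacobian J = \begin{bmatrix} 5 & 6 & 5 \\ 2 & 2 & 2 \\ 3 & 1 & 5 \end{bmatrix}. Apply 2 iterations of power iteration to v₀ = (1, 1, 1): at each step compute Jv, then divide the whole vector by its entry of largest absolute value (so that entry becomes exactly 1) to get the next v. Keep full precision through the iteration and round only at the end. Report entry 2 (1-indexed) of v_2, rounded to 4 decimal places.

Jv0 = (16.00000, 6.00000, 9.00000); divide by 16.00000 → v1 = (1.00000, 0.37500, 0.56250)
Jv1 = (10.06250, 3.87500, 6.18750); divide by 10.06250 → v2 = (1.00000, 0.38509, 0.61491)
Requested entry of v2: 62/161 = 0.3851

0.3851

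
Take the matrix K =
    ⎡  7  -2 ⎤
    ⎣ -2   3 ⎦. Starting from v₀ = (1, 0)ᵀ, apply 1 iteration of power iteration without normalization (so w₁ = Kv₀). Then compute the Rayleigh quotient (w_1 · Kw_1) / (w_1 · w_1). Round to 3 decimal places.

λ ≈ 7.755

w1 = Kv₀ = (7, -2)
Kw1 = (53, -20)
w1·Kw1 = 7·53 + (-2)·(-20) = 411; w1·w1 = 7·7 + (-2)·(-2) = 53
λ ≈ 411/53 = 7.755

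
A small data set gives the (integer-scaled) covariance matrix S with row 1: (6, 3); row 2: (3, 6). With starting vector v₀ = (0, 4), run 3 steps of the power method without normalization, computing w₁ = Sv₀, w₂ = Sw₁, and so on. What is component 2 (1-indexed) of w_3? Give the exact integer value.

1512

w1 = Sv₀ = (12, 24)
w2 = Sw1 = (144, 180)
w3 = Sw2 = (1404, 1512)
The requested component of w3 is 1512.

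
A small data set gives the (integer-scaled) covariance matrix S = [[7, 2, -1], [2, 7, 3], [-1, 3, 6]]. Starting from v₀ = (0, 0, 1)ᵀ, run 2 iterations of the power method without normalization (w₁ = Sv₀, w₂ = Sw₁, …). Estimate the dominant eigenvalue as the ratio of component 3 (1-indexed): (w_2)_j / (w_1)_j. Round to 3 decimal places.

w1 = Sv₀ = (7·0 + 2·0 + (-1)·1; 2·0 + 7·0 + 3·1; (-1)·0 + 3·0 + 6·1) = (-1, 3, 6)
w2 = Sw1 = (7·(-1) + 2·3 + (-1)·6; 2·(-1) + 7·3 + 3·6; (-1)·(-1) + 3·3 + 6·6) = (-7, 37, 46)
Ratio at component: 46 / 6 = 7.667

7.667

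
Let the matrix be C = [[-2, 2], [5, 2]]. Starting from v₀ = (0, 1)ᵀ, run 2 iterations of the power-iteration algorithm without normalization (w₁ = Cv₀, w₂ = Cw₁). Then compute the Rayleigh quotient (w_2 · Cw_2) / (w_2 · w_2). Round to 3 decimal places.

2.000

w1 = Cv₀ = (2, 2)
w2 = Cw1 = (0, 14)
Cw2 = (28, 28)
w2·Cw2 = 0·28 + 14·28 = 392; w2·w2 = 0·0 + 14·14 = 196
λ ≈ 392/196 = 2.000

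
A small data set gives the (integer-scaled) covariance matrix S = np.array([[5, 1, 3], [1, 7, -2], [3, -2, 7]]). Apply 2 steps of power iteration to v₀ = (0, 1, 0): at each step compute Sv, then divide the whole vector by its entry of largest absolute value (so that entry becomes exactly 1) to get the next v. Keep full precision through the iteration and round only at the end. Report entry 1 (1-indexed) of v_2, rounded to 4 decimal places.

Sv0 = (1.00000, 7.00000, -2.00000); divide by 7.00000 → v1 = (0.14286, 1.00000, -0.28571)
Sv1 = (0.85714, 7.71429, -3.57143); divide by 7.71429 → v2 = (0.11111, 1.00000, -0.46296)
Requested entry of v2: 6/54 = 0.1111

0.1111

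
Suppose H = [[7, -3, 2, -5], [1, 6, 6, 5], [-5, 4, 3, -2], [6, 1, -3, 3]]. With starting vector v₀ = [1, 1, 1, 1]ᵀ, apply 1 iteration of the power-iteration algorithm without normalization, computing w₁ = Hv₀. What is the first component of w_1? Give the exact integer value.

1

w1 = Hv₀ = (7·1 + (-3)·1 + 2·1 + (-5)·1; 1·1 + 6·1 + 6·1 + 5·1; (-5)·1 + 4·1 + 3·1 + (-2)·1; 6·1 + 1·1 + (-3)·1 + 3·1) = (1, 18, 0, 7)
The requested component of w1 is 1.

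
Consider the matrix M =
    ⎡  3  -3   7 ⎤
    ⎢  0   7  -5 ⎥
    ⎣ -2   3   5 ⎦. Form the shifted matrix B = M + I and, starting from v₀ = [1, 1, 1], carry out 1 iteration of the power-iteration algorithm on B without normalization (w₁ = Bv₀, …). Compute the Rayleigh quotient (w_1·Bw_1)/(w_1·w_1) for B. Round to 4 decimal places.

μ ≈ 6.4590

B = M + I has rows (4, -3, 7); (0, 8, -5); (-2, 3, 6)
w1 = Bv₀ = (4·1 + (-3)·1 + 7·1; 0·1 + 8·1 + (-5)·1; (-2)·1 + 3·1 + 6·1) = (8, 3, 7)
Bw1 = (72, -11, 35)
w1·Bw1 = 788; w1·w1 = 122; μ ≈ 788/122 = 6.4590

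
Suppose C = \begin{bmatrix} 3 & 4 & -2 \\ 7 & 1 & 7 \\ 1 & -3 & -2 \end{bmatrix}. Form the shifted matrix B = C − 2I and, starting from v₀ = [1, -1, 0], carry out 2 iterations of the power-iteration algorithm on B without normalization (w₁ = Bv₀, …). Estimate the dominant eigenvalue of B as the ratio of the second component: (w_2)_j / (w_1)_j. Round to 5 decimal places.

-0.12500

B = C − 2I has rows (1, 4, -2); (7, -1, 7); (1, -3, -4)
w1 = Bv₀ = (-3, 8, 4)
w2 = Bw1 = (21, -1, -43)
Ratio: -1/8 = -0.12500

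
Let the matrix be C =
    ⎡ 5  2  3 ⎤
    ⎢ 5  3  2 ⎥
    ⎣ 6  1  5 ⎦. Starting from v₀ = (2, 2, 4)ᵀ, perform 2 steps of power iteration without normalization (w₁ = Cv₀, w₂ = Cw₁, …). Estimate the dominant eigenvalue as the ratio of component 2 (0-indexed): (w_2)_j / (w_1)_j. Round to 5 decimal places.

w1 = Cv₀ = (26, 24, 34)
w2 = Cw1 = (280, 270, 350)
Ratio at component: 350 / 34 = 10.29412

λ ≈ 10.29412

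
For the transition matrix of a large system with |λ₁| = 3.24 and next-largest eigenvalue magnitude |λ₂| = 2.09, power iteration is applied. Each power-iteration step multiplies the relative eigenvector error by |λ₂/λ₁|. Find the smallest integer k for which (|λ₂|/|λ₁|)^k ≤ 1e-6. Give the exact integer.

32

|λ₂/λ₁| = 2.09/3.24 = 0.64506
Need k ≥ ln(1e-6) / ln(0.64506) = -13.8155 / -0.4384 ≈ 31.513
Smallest integer k satisfying the bound: 32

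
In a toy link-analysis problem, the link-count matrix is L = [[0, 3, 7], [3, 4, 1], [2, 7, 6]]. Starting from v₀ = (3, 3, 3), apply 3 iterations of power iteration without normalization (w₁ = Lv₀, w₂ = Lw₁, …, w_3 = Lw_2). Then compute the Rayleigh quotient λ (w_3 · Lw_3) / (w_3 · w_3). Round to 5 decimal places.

w1 = Lv₀ = (30, 24, 45)
w2 = Lw1 = (387, 231, 498)
w3 = Lw2 = (4179, 2583, 5379)
Lw3 = (45402, 28248, 58713)
w3·Lw3 = 4179·45402 + 2583·28248 + 5379·58713 = 578516769; w3·w3 = 4179·4179 + 2583·2583 + 5379·5379 = 53069571
λ ≈ 578516769/53069571 = 10.90110

10.90110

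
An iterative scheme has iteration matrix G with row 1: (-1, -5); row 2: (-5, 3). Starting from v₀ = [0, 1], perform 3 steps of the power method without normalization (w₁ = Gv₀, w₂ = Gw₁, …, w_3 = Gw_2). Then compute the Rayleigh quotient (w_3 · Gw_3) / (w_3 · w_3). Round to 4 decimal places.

λ ≈ 5.8909

w1 = Gv₀ = ((-1)·0 + (-5)·1; (-5)·0 + 3·1) = (-5, 3)
w2 = Gw1 = ((-1)·(-5) + (-5)·3; (-5)·(-5) + 3·3) = (-10, 34)
w3 = Gw2 = (-160, 152)
Gw3 = (-600, 1256)
w3·Gw3 = (-160)·(-600) + 152·1256 = 286912; w3·w3 = (-160)·(-160) + 152·152 = 48704
λ ≈ 286912/48704 = 5.8909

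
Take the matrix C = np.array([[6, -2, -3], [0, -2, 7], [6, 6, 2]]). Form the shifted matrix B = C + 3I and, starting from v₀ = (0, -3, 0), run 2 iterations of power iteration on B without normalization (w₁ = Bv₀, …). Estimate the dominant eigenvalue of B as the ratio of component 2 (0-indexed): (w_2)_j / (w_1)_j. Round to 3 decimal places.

B = C + 3I has rows (9, -2, -3); (0, 1, 7); (6, 6, 5)
w1 = Bv₀ = (6, -3, -18)
w2 = Bw1 = (114, -129, -72)
Ratio: -72/-18 = 4.000

4.000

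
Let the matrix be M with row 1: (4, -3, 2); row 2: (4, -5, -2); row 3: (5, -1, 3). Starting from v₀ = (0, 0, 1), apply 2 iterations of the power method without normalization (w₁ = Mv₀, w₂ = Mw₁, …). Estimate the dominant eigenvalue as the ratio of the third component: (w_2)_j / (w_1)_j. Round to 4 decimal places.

λ ≈ 7.0000

w1 = Mv₀ = (2, -2, 3)
w2 = Mw1 = (20, 12, 21)
Ratio at component: 21 / 3 = 7.0000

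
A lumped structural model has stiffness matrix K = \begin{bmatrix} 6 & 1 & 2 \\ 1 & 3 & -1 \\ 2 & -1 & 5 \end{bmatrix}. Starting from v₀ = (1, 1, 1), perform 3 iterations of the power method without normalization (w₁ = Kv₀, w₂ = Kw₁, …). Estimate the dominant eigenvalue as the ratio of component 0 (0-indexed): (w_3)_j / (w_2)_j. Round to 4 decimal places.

7.4783

w1 = Kv₀ = (9, 3, 6)
w2 = Kw1 = (69, 12, 45)
w3 = Kw2 = (516, 60, 351)
Ratio at component: 516 / 69 = 7.4783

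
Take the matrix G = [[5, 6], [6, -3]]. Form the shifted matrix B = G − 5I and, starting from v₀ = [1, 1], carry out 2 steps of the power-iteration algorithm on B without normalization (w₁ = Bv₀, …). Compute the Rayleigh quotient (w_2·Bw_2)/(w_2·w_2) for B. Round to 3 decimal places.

B = G − 5I has rows (0, 6); (6, -8)
w1 = Bv₀ = (0·1 + 6·1; 6·1 + (-8)·1) = (6, -2)
w2 = Bw1 = (0·6 + 6·(-2); 6·6 + (-8)·(-2)) = (-12, 52)
Bw2 = (312, -488)
w2·Bw2 = -29120; w2·w2 = 2848; μ ≈ -29120/2848 = -10.225

μ ≈ -10.225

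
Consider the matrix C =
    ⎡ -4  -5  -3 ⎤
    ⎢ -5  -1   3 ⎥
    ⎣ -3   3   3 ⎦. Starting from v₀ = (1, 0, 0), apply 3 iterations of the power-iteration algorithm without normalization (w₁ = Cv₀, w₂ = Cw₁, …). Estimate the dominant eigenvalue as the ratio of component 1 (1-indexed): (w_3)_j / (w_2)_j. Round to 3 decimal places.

λ ≈ -4.880

w1 = Cv₀ = ((-4)·1 + (-5)·0 + (-3)·0; (-5)·1 + (-1)·0 + 3·0; (-3)·1 + 3·0 + 3·0) = (-4, -5, -3)
w2 = Cw1 = ((-4)·(-4) + (-5)·(-5) + (-3)·(-3); (-5)·(-4) + (-1)·(-5) + 3·(-3); (-3)·(-4) + 3·(-5) + 3·(-3)) = (50, 16, -12)
w3 = Cw2 = (-244, -302, -138)
Ratio at component: -244 / 50 = -4.880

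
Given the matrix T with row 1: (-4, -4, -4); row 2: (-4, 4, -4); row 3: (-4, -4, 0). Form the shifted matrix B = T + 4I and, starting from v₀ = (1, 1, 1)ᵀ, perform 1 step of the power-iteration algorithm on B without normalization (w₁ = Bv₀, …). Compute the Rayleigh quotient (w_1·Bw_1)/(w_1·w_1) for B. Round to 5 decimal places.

B = T + 4I has rows (0, -4, -4); (-4, 8, -4); (-4, -4, 4)
w1 = Bv₀ = (-8, 0, -4)
Bw1 = (16, 48, 16)
w1·Bw1 = -192; w1·w1 = 80; μ ≈ -192/80 = -2.40000

μ ≈ -2.40000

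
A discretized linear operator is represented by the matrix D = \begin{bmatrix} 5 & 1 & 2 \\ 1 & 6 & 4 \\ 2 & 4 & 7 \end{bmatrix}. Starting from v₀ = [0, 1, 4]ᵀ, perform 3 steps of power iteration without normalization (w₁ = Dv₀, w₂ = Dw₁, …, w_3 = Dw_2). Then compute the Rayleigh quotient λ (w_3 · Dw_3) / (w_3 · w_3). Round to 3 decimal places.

11.278

w1 = Dv₀ = (5·0 + 1·1 + 2·4; 1·0 + 6·1 + 4·4; 2·0 + 4·1 + 7·4) = (9, 22, 32)
w2 = Dw1 = (5·9 + 1·22 + 2·32; 1·9 + 6·22 + 4·32; 2·9 + 4·22 + 7·32) = (131, 269, 330)
w3 = Dw2 = (1584, 3065, 3648)
Dw3 = (18281, 34566, 40964)
w3·Dw3 = 1584·18281 + 3065·34566 + 3648·40964 = 284338566; w3·w3 = 1584·1584 + 3065·3065 + 3648·3648 = 25211185
λ ≈ 284338566/25211185 = 11.278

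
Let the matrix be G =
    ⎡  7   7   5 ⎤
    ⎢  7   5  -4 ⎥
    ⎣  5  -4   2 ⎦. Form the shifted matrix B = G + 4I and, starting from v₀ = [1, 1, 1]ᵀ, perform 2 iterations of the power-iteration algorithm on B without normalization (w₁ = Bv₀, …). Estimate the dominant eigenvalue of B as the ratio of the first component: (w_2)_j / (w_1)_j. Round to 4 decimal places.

B = G + 4I has rows (11, 7, 5); (7, 9, -4); (5, -4, 6)
w1 = Bv₀ = (23, 12, 7)
w2 = Bw1 = (372, 241, 109)
Ratio: 372/23 = 16.1739

16.1739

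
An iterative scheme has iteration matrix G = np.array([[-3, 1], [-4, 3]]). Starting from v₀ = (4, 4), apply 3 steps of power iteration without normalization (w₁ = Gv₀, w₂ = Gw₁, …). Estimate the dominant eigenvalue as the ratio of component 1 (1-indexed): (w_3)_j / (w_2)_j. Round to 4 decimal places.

-2.0000

w1 = Gv₀ = ((-3)·4 + 1·4; (-4)·4 + 3·4) = (-8, -4)
w2 = Gw1 = ((-3)·(-8) + 1·(-4); (-4)·(-8) + 3·(-4)) = (20, 20)
w3 = Gw2 = (-40, -20)
Ratio at component: -40 / 20 = -2.0000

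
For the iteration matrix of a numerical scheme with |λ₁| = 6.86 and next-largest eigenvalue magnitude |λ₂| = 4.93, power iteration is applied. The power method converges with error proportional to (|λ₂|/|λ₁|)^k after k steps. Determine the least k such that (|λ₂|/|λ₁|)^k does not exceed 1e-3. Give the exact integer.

|λ₂/λ₁| = 4.93/6.86 = 0.71866
Need k ≥ ln(1e-3) / ln(0.71866) = -6.9078 / -0.3304 ≈ 20.909
Smallest integer k satisfying the bound: 21

21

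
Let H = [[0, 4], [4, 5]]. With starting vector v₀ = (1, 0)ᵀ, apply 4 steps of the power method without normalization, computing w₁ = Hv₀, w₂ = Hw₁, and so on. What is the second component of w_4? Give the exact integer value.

1140

w1 = Hv₀ = (0·1 + 4·0; 4·1 + 5·0) = (0, 4)
w2 = Hw1 = (0·0 + 4·4; 4·0 + 5·4) = (16, 20)
w3 = Hw2 = (80, 164)
w4 = Hw3 = (656, 1140)
The requested component of w4 is 1140.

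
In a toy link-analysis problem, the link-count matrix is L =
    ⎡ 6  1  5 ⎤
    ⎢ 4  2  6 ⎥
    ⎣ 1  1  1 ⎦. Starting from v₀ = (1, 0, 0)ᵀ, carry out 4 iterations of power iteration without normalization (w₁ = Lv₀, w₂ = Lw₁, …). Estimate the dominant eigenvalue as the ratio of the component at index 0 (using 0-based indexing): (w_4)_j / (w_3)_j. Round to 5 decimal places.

w1 = Lv₀ = (6·1 + 1·0 + 5·0; 4·1 + 2·0 + 6·0; 1·1 + 1·0 + 1·0) = (6, 4, 1)
w2 = Lw1 = (6·6 + 1·4 + 5·1; 4·6 + 2·4 + 6·1; 1·6 + 1·4 + 1·1) = (45, 38, 11)
w3 = Lw2 = (363, 322, 94)
w4 = Lw3 = (2970, 2660, 779)
Ratio at component: 2970 / 363 = 8.18182

λ ≈ 8.18182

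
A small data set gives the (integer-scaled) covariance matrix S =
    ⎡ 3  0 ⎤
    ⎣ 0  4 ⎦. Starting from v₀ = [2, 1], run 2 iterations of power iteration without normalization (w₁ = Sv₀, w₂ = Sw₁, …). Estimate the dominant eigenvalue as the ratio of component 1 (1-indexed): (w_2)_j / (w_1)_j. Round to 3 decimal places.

w1 = Sv₀ = (6, 4)
w2 = Sw1 = (18, 16)
Ratio at component: 18 / 6 = 3.000

3.000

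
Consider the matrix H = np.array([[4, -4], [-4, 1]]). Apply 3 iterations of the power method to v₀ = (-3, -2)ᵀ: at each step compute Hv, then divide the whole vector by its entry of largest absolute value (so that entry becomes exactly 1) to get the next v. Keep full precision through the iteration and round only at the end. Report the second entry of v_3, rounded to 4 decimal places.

Hv0 = (-4.00000, 10.00000); divide by 10.00000 → v1 = (-0.40000, 1.00000)
Hv1 = (-5.60000, 2.60000); divide by -5.60000 → v2 = (1.00000, -0.46429)
Hv2 = (5.85714, -4.46429); divide by 5.85714 → v3 = (1.00000, -0.76220)
Requested entry of v3: 250/-328 = -0.7622

-0.7622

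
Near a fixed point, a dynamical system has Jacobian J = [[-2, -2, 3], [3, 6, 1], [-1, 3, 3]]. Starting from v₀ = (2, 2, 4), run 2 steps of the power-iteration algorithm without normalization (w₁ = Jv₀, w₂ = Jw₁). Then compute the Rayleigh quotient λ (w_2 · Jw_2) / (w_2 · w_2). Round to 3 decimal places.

w1 = Jv₀ = ((-2)·2 + (-2)·2 + 3·4; 3·2 + 6·2 + 1·4; (-1)·2 + 3·2 + 3·4) = (4, 22, 16)
w2 = Jw1 = ((-2)·4 + (-2)·22 + 3·16; 3·4 + 6·22 + 1·16; (-1)·4 + 3·22 + 3·16) = (-4, 160, 110)
Jw2 = (18, 1058, 814)
w2·Jw2 = (-4)·18 + 160·1058 + 110·814 = 258748; w2·w2 = (-4)·(-4) + 160·160 + 110·110 = 37716
λ ≈ 258748/37716 = 6.860

6.860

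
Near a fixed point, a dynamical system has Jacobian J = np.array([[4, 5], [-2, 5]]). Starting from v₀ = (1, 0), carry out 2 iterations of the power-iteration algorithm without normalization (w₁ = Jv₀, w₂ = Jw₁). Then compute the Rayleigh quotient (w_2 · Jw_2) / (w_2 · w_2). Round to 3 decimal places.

w1 = Jv₀ = (4, -2)
w2 = Jw1 = (6, -18)
Jw2 = (-66, -102)
w2·Jw2 = 6·(-66) + (-18)·(-102) = 1440; w2·w2 = 6·6 + (-18)·(-18) = 360
λ ≈ 1440/360 = 4.000

4.000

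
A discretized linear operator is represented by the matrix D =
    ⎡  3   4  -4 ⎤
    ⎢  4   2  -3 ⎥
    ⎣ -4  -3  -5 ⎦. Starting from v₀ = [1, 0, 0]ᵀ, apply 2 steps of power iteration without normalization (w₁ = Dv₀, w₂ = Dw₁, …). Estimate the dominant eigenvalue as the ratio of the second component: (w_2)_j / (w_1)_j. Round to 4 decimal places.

8.0000

w1 = Dv₀ = (3, 4, -4)
w2 = Dw1 = (41, 32, -4)
Ratio at component: 32 / 4 = 8.0000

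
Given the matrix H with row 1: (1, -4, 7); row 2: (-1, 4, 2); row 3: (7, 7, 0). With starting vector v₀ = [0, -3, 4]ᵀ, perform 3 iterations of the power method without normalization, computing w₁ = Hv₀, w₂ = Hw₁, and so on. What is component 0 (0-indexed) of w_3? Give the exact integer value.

w1 = Hv₀ = (1·0 + (-4)·(-3) + 7·4; (-1)·0 + 4·(-3) + 2·4; 7·0 + 7·(-3) + 0·4) = (40, -4, -21)
w2 = Hw1 = (1·40 + (-4)·(-4) + 7·(-21); (-1)·40 + 4·(-4) + 2·(-21); 7·40 + 7·(-4) + 0·(-21)) = (-91, -98, 252)
w3 = Hw2 = (2065, 203, -1323)
The requested component of w3 is 2065.

2065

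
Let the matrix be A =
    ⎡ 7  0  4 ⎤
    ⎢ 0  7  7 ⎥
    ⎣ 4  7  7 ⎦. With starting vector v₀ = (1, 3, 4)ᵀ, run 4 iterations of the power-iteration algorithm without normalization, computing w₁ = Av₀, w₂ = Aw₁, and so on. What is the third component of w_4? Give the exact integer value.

182744

w1 = Av₀ = (7·1 + 0·3 + 4·4; 0·1 + 7·3 + 7·4; 4·1 + 7·3 + 7·4) = (23, 49, 53)
w2 = Aw1 = (7·23 + 0·49 + 4·53; 0·23 + 7·49 + 7·53; 4·23 + 7·49 + 7·53) = (373, 714, 806)
w3 = Aw2 = (5835, 10640, 12132)
w4 = Aw3 = (89373, 159404, 182744)
The requested component of w4 is 182744.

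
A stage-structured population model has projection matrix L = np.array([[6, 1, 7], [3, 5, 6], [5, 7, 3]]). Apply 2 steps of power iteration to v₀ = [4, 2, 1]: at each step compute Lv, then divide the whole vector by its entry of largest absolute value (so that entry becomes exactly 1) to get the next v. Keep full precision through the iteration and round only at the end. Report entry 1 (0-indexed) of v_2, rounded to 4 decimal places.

Lv0 = (33.00000, 28.00000, 37.00000); divide by 37.00000 → v1 = (0.89189, 0.75676, 1.00000)
Lv1 = (13.10811, 12.45946, 12.75676); divide by 13.10811 → v2 = (1.00000, 0.95052, 0.97320)
Requested entry of v2: 461/485 = 0.9505

0.9505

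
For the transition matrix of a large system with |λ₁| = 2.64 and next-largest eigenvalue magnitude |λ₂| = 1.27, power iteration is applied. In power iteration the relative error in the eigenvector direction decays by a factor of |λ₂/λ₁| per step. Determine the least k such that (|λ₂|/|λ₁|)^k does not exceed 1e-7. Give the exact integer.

|λ₂/λ₁| = 1.27/2.64 = 0.48106
Need k ≥ ln(1e-7) / ln(0.48106) = -16.1181 / -0.7318 ≈ 22.026
Smallest integer k satisfying the bound: 23

23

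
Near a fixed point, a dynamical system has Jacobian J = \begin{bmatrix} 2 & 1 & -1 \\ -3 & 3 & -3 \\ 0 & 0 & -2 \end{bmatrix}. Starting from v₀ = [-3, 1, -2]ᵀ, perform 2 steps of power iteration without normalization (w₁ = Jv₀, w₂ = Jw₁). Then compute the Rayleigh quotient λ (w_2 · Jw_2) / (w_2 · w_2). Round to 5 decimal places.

w1 = Jv₀ = (-3, 18, 4)
w2 = Jw1 = (8, 51, -8)
Jw2 = (75, 153, 16)
w2·Jw2 = 8·75 + 51·153 + (-8)·16 = 8275; w2·w2 = 8·8 + 51·51 + (-8)·(-8) = 2729
λ ≈ 8275/2729 = 3.03225

λ ≈ 3.03225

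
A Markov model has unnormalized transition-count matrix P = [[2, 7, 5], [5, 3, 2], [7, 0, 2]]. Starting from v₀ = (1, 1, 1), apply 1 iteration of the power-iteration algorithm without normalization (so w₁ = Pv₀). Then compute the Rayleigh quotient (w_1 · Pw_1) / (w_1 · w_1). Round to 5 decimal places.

w1 = Pv₀ = (2·1 + 7·1 + 5·1; 5·1 + 3·1 + 2·1; 7·1 + 0·1 + 2·1) = (14, 10, 9)
Pw1 = (143, 118, 116)
w1·Pw1 = 14·143 + 10·118 + 9·116 = 4226; w1·w1 = 14·14 + 10·10 + 9·9 = 377
λ ≈ 4226/377 = 11.20955

λ ≈ 11.20955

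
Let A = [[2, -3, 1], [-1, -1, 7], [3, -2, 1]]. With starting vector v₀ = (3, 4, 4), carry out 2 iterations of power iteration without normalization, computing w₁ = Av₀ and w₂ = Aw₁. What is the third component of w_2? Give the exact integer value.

w1 = Av₀ = (-2, 21, 5)
w2 = Aw1 = (-62, 16, -43)
The requested component of w2 is -43.

-43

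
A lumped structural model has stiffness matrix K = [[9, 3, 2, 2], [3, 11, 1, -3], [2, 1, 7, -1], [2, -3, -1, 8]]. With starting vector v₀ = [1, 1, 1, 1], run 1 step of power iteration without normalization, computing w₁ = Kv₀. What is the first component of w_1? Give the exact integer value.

16

w1 = Kv₀ = (16, 12, 9, 6)
The requested component of w1 is 16.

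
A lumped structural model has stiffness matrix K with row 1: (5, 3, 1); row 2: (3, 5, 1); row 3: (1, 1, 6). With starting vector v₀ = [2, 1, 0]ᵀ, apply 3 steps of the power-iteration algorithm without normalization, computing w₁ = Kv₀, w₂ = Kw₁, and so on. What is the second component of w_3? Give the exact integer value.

w1 = Kv₀ = (13, 11, 3)
w2 = Kw1 = (101, 97, 42)
w3 = Kw2 = (838, 830, 450)
The requested component of w3 is 830.

830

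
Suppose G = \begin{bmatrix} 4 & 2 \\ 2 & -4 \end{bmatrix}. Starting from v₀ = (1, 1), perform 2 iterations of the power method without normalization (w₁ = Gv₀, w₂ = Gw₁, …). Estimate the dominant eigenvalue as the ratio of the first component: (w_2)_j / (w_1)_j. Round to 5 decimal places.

w1 = Gv₀ = (6, -2)
w2 = Gw1 = (20, 20)
Ratio at component: 20 / 6 = 3.33333

λ ≈ 3.33333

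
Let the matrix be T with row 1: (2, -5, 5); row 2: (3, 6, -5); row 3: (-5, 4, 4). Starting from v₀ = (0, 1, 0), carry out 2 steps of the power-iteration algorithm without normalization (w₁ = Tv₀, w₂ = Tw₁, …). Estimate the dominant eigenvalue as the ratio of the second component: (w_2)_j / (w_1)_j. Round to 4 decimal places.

w1 = Tv₀ = (-5, 6, 4)
w2 = Tw1 = (-20, 1, 65)
Ratio at component: 1 / 6 = 0.1667

λ ≈ 0.1667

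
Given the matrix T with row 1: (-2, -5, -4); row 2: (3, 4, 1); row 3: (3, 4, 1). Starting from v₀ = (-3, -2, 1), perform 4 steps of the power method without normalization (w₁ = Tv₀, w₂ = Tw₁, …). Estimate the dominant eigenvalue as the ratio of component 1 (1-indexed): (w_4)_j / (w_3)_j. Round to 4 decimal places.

λ ≈ -10.0769

w1 = Tv₀ = ((-2)·(-3) + (-5)·(-2) + (-4)·1; 3·(-3) + 4·(-2) + 1·1; 3·(-3) + 4·(-2) + 1·1) = (12, -16, -16)
w2 = Tw1 = ((-2)·12 + (-5)·(-16) + (-4)·(-16); 3·12 + 4·(-16) + 1·(-16); 3·12 + 4·(-16) + 1·(-16)) = (120, -44, -44)
w3 = Tw2 = (156, 140, 140)
w4 = Tw3 = (-1572, 1168, 1168)
Ratio at component: -1572 / 156 = -10.0769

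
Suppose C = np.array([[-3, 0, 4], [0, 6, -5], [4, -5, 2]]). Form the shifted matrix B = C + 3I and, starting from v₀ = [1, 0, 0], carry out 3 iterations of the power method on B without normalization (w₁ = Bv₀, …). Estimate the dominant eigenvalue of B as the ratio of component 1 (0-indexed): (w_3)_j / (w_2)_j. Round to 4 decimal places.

μ ≈ 14.0000

B = C + 3I has rows (0, 0, 4); (0, 9, -5); (4, -5, 5)
w1 = Bv₀ = (0, 0, 4)
w2 = Bw1 = (16, -20, 20)
w3 = Bw2 = (80, -280, 264)
Ratio: -280/-20 = 14.0000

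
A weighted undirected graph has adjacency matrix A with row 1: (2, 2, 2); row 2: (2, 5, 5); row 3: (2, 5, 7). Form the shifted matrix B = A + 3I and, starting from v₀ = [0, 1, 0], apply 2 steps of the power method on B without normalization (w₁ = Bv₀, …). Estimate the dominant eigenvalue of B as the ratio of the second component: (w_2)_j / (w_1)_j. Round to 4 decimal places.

11.6250

B = A + 3I has rows (5, 2, 2); (2, 8, 5); (2, 5, 10)
w1 = Bv₀ = (5·0 + 2·1 + 2·0; 2·0 + 8·1 + 5·0; 2·0 + 5·1 + 10·0) = (2, 8, 5)
w2 = Bw1 = (5·2 + 2·8 + 2·5; 2·2 + 8·8 + 5·5; 2·2 + 5·8 + 10·5) = (36, 93, 94)
Ratio: 93/8 = 11.6250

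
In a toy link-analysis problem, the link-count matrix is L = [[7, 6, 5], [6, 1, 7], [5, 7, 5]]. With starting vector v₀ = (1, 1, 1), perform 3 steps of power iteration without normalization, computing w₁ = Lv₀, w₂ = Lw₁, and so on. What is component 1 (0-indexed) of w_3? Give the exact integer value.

3922

w1 = Lv₀ = (7·1 + 6·1 + 5·1; 6·1 + 1·1 + 7·1; 5·1 + 7·1 + 5·1) = (18, 14, 17)
w2 = Lw1 = (7·18 + 6·14 + 5·17; 6·18 + 1·14 + 7·17; 5·18 + 7·14 + 5·17) = (295, 241, 273)
w3 = Lw2 = (4876, 3922, 4527)
The requested component of w3 is 3922.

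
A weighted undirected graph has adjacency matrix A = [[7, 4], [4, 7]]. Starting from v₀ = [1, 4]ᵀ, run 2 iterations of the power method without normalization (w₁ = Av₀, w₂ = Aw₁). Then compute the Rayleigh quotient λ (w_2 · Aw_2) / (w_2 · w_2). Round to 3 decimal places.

10.984

w1 = Av₀ = (7·1 + 4·4; 4·1 + 7·4) = (23, 32)
w2 = Aw1 = (7·23 + 4·32; 4·23 + 7·32) = (289, 316)
Aw2 = (3287, 3368)
w2·Aw2 = 289·3287 + 316·3368 = 2014231; w2·w2 = 289·289 + 316·316 = 183377
λ ≈ 2014231/183377 = 10.984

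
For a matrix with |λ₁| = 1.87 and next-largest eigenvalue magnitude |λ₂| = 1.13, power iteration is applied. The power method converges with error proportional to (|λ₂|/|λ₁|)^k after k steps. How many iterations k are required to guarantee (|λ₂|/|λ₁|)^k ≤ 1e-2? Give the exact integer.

|λ₂/λ₁| = 1.13/1.87 = 0.60428
Need k ≥ ln(1e-2) / ln(0.60428) = -4.6052 / -0.5037 ≈ 9.142
Smallest integer k satisfying the bound: 10

10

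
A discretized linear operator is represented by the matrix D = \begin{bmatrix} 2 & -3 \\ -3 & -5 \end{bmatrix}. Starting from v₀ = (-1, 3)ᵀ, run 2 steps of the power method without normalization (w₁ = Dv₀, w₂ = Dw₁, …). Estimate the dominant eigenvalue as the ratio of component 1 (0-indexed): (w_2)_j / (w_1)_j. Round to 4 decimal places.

w1 = Dv₀ = (2·(-1) + (-3)·3; (-3)·(-1) + (-5)·3) = (-11, -12)
w2 = Dw1 = (2·(-11) + (-3)·(-12); (-3)·(-11) + (-5)·(-12)) = (14, 93)
Ratio at component: 93 / -12 = -7.7500

λ ≈ -7.7500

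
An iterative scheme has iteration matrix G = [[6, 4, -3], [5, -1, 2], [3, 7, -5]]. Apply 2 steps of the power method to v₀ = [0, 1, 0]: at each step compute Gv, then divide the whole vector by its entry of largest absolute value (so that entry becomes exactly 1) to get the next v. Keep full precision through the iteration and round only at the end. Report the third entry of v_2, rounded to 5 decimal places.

Gv0 = (4.000000, -1.000000, 7.000000); divide by 7.000000 → v1 = (0.571429, -0.142857, 1.000000)
Gv1 = (-0.142857, 5.000000, -4.285714); divide by 5.000000 → v2 = (-0.028571, 1.000000, -0.857143)
Requested entry of v2: -30/35 = -0.85714

-0.85714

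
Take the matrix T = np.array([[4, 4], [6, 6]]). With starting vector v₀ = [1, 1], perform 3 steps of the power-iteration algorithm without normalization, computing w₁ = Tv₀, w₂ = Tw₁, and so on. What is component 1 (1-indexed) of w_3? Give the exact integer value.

w1 = Tv₀ = (8, 12)
w2 = Tw1 = (80, 120)
w3 = Tw2 = (800, 1200)
The requested component of w3 is 800.

800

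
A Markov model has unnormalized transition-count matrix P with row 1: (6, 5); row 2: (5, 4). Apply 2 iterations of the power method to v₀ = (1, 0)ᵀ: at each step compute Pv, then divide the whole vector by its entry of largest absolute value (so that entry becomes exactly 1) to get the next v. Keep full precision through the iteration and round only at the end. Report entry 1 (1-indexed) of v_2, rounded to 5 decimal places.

1.00000

Pv0 = (6.000000, 5.000000); divide by 6.000000 → v1 = (1.000000, 0.833333)
Pv1 = (10.166667, 8.333333); divide by 10.166667 → v2 = (1.000000, 0.819672)
Requested entry of v2: 61/61 = 1.00000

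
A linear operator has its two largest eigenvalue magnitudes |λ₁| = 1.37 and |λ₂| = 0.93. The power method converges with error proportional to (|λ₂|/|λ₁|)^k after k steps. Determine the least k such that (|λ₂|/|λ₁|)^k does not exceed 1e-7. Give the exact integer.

|λ₂/λ₁| = 0.93/1.37 = 0.67883
Need k ≥ ln(1e-7) / ln(0.67883) = -16.1181 / -0.3874 ≈ 41.608
Smallest integer k satisfying the bound: 42

42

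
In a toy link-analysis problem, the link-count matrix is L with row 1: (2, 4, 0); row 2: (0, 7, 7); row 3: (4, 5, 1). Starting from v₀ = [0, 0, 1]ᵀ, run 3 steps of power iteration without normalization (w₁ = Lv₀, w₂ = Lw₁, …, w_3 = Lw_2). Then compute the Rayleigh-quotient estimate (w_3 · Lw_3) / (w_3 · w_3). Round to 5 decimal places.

w1 = Lv₀ = (2·0 + 4·0 + 0·1; 0·0 + 7·0 + 7·1; 4·0 + 5·0 + 1·1) = (0, 7, 1)
w2 = Lw1 = (2·0 + 4·7 + 0·1; 0·0 + 7·7 + 7·1; 4·0 + 5·7 + 1·1) = (28, 56, 36)
w3 = Lw2 = (280, 644, 428)
Lw3 = (3136, 7504, 4768)
w3·Lw3 = 280·3136 + 644·7504 + 428·4768 = 7751360; w3·w3 = 280·280 + 644·644 + 428·428 = 676320
λ ≈ 7751360/676320 = 11.46108

λ ≈ 11.46108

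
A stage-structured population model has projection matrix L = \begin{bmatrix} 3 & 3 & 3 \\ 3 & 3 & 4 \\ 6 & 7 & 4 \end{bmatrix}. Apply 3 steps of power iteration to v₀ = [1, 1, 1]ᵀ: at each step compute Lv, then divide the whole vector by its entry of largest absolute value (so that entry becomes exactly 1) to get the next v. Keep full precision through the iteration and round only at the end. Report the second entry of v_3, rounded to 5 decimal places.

Lv0 = (9.000000, 10.000000, 17.000000); divide by 17.000000 → v1 = (0.529412, 0.588235, 1.000000)
Lv1 = (6.352941, 7.352941, 11.294118); divide by 11.294118 → v2 = (0.562500, 0.651042, 1.000000)
Lv2 = (6.640625, 7.640625, 11.932292); divide by 11.932292 → v3 = (0.556526, 0.640332, 1.000000)
Requested entry of v3: 1467/2291 = 0.64033

0.64033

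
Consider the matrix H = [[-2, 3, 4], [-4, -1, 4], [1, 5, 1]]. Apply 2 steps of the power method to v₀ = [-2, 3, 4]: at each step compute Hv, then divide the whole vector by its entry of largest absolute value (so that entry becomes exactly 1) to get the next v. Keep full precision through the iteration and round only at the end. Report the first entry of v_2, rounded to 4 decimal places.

Hv0 = (29.00000, 21.00000, 17.00000); divide by 29.00000 → v1 = (1.00000, 0.72414, 0.58621)
Hv1 = (2.51724, -2.37931, 5.20690); divide by 5.20690 → v2 = (0.48344, -0.45695, 1.00000)
Requested entry of v2: 73/151 = 0.4834

0.4834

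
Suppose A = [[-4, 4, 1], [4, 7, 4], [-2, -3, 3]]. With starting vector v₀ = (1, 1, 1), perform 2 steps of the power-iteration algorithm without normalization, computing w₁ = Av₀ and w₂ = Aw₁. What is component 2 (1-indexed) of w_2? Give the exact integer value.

101

w1 = Av₀ = ((-4)·1 + 4·1 + 1·1; 4·1 + 7·1 + 4·1; (-2)·1 + (-3)·1 + 3·1) = (1, 15, -2)
w2 = Aw1 = ((-4)·1 + 4·15 + 1·(-2); 4·1 + 7·15 + 4·(-2); (-2)·1 + (-3)·15 + 3·(-2)) = (54, 101, -53)
The requested component of w2 is 101.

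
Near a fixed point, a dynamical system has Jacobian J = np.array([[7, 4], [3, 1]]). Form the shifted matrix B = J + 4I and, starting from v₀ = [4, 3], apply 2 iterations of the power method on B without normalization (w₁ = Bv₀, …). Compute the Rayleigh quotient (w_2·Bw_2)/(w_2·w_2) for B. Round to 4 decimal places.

μ ≈ 12.5987

B = J + 4I has rows (11, 4); (3, 5)
w1 = Bv₀ = (11·4 + 4·3; 3·4 + 5·3) = (56, 27)
w2 = Bw1 = (11·56 + 4·27; 3·56 + 5·27) = (724, 303)
Bw2 = (9176, 3687)
w2·Bw2 = 7760585; w2·w2 = 615985; μ ≈ 7760585/615985 = 12.5987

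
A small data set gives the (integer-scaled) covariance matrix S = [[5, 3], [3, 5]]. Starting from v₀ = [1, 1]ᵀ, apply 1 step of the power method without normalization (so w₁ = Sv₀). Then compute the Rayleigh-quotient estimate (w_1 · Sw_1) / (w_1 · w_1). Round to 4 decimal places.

w1 = Sv₀ = (8, 8)
Sw1 = (64, 64)
w1·Sw1 = 8·64 + 8·64 = 1024; w1·w1 = 8·8 + 8·8 = 128
λ ≈ 1024/128 = 8.0000

8.0000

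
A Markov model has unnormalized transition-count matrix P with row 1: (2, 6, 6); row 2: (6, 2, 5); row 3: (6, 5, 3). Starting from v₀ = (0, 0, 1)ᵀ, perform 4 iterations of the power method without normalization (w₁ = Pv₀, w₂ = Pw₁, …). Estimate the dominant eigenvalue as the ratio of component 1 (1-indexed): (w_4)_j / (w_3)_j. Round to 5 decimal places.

w1 = Pv₀ = (2·0 + 6·0 + 6·1; 6·0 + 2·0 + 5·1; 6·0 + 5·0 + 3·1) = (6, 5, 3)
w2 = Pw1 = (2·6 + 6·5 + 6·3; 6·6 + 2·5 + 5·3; 6·6 + 5·5 + 3·3) = (60, 61, 70)
w3 = Pw2 = (906, 832, 875)
w4 = Pw3 = (12054, 11475, 12221)
Ratio at component: 12054 / 906 = 13.30464

λ ≈ 13.30464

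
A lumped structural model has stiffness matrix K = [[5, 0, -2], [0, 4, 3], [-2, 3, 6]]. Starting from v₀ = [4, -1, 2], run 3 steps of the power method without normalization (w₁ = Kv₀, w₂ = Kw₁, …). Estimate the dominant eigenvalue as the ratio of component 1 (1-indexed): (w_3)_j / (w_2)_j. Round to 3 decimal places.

w1 = Kv₀ = (16, 2, 1)
w2 = Kw1 = (78, 11, -20)
w3 = Kw2 = (430, -16, -243)
Ratio at component: 430 / 78 = 5.513

λ ≈ 5.513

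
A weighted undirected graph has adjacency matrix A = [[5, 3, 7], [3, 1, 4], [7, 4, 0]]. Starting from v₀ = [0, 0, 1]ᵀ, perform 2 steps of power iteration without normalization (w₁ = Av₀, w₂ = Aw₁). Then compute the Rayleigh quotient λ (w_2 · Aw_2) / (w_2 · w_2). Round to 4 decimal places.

λ ≈ 10.5525

w1 = Av₀ = (5·0 + 3·0 + 7·1; 3·0 + 1·0 + 4·1; 7·0 + 4·0 + 0·1) = (7, 4, 0)
w2 = Aw1 = (5·7 + 3·4 + 7·0; 3·7 + 1·4 + 4·0; 7·7 + 4·4 + 0·0) = (47, 25, 65)
Aw2 = (765, 426, 429)
w2·Aw2 = 47·765 + 25·426 + 65·429 = 74490; w2·w2 = 47·47 + 25·25 + 65·65 = 7059
λ ≈ 74490/7059 = 10.5525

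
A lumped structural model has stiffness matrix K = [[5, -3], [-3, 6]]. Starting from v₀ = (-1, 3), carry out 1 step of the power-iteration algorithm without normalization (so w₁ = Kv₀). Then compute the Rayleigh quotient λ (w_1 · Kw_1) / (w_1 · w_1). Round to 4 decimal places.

w1 = Kv₀ = (5·(-1) + (-3)·3; (-3)·(-1) + 6·3) = (-14, 21)
Kw1 = (-133, 168)
w1·Kw1 = (-14)·(-133) + 21·168 = 5390; w1·w1 = (-14)·(-14) + 21·21 = 637
λ ≈ 5390/637 = 8.4615

λ ≈ 8.4615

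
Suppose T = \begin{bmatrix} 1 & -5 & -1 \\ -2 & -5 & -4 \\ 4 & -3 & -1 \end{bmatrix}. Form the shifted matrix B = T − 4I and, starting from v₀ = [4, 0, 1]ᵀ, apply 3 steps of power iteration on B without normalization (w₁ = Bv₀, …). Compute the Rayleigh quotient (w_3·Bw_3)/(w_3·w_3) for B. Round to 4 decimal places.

B = T − 4I has rows (-3, -5, -1); (-2, -9, -4); (4, -3, -5)
w1 = Bv₀ = ((-3)·4 + (-5)·0 + (-1)·1; (-2)·4 + (-9)·0 + (-4)·1; 4·4 + (-3)·0 + (-5)·1) = (-13, -12, 11)
w2 = Bw1 = ((-3)·(-13) + (-5)·(-12) + (-1)·11; (-2)·(-13) + (-9)·(-12) + (-4)·11; 4·(-13) + (-3)·(-12) + (-5)·11) = (88, 90, -71)
w3 = Bw2 = (-643, -702, 437)
Bw3 = (5002, 5856, -2651)
w3·Bw3 = -8485685; w3·w3 = 1097222; μ ≈ -8485685/1097222 = -7.7338

-7.7338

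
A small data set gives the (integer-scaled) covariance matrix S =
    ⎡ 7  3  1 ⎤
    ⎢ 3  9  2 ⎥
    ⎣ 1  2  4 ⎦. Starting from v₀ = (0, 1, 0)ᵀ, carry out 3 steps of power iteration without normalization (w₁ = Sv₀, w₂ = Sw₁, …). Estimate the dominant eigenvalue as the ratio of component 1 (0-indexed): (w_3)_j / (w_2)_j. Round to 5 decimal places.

11.21277

w1 = Sv₀ = (7·0 + 3·1 + 1·0; 3·0 + 9·1 + 2·0; 1·0 + 2·1 + 4·0) = (3, 9, 2)
w2 = Sw1 = (7·3 + 3·9 + 1·2; 3·3 + 9·9 + 2·2; 1·3 + 2·9 + 4·2) = (50, 94, 29)
w3 = Sw2 = (661, 1054, 354)
Ratio at component: 1054 / 94 = 11.21277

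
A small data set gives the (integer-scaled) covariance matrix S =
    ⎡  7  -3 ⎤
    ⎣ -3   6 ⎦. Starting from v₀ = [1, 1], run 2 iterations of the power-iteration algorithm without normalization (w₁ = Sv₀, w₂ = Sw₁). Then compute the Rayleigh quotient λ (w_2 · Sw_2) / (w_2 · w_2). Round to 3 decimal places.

5.186

w1 = Sv₀ = (7·1 + (-3)·1; (-3)·1 + 6·1) = (4, 3)
w2 = Sw1 = (7·4 + (-3)·3; (-3)·4 + 6·3) = (19, 6)
Sw2 = (115, -21)
w2·Sw2 = 19·115 + 6·(-21) = 2059; w2·w2 = 19·19 + 6·6 = 397
λ ≈ 2059/397 = 5.186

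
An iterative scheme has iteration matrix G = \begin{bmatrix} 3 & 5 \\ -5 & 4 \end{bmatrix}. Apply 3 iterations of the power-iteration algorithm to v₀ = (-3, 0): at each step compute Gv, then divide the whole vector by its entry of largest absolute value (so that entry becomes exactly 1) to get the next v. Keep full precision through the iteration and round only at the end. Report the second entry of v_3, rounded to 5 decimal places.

Gv0 = (-9.000000, 15.000000); divide by 15.000000 → v1 = (-0.600000, 1.000000)
Gv1 = (3.200000, 7.000000); divide by 7.000000 → v2 = (0.457143, 1.000000)
Gv2 = (6.371429, 1.714286); divide by 6.371429 → v3 = (1.000000, 0.269058)
Requested entry of v3: 180/669 = 0.26906

0.26906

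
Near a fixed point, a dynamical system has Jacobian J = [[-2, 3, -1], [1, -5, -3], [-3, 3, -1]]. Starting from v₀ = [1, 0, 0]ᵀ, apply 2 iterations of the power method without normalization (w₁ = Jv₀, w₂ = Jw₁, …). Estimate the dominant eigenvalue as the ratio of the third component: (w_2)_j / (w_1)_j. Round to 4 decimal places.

λ ≈ -4.0000

w1 = Jv₀ = (-2, 1, -3)
w2 = Jw1 = (10, 2, 12)
Ratio at component: 12 / -3 = -4.0000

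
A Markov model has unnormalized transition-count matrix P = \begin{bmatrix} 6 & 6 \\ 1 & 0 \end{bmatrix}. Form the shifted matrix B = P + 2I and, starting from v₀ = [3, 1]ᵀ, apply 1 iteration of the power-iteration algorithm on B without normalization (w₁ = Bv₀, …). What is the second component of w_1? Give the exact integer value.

B = P + 2I has rows (8, 6); (1, 2)
w1 = Bv₀ = (8·3 + 6·1; 1·3 + 2·1) = (30, 5)
Requested component of w1: 5

5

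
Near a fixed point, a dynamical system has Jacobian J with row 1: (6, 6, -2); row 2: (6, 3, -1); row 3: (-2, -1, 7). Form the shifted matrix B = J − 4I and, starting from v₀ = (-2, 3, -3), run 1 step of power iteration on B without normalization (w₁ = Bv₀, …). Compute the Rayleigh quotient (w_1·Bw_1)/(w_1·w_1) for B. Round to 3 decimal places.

-2.605

B = J − 4I has rows (2, 6, -2); (6, -1, -1); (-2, -1, 3)
w1 = Bv₀ = (2·(-2) + 6·3 + (-2)·(-3); 6·(-2) + (-1)·3 + (-1)·(-3); (-2)·(-2) + (-1)·3 + 3·(-3)) = (20, -12, -8)
Bw1 = (-16, 140, -52)
w1·Bw1 = -1584; w1·w1 = 608; μ ≈ -1584/608 = -2.605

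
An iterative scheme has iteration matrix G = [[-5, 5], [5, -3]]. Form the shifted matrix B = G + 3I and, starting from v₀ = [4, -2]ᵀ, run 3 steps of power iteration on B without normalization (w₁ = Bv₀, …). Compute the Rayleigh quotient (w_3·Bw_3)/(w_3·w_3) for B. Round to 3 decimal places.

-6.051

B = G + 3I has rows (-2, 5); (5, 0)
w1 = Bv₀ = ((-2)·4 + 5·(-2); 5·4 + 0·(-2)) = (-18, 20)
w2 = Bw1 = ((-2)·(-18) + 5·20; 5·(-18) + 0·20) = (136, -90)
w3 = Bw2 = (-722, 680)
Bw3 = (4844, -3610)
w3·Bw3 = -5952168; w3·w3 = 983684; μ ≈ -5952168/983684 = -6.051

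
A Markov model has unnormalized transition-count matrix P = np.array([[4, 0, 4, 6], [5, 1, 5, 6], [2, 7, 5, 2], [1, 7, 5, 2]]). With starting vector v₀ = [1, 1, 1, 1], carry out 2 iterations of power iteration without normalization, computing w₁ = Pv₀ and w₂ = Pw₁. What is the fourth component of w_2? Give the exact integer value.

243

w1 = Pv₀ = (14, 17, 16, 15)
w2 = Pw1 = (210, 257, 257, 243)
The requested component of w2 is 243.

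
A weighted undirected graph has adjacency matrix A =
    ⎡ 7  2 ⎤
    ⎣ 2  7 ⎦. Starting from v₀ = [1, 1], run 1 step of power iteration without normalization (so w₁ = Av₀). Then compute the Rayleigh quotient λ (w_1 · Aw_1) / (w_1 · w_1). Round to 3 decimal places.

λ ≈ 9.000

w1 = Av₀ = (9, 9)
Aw1 = (81, 81)
w1·Aw1 = 9·81 + 9·81 = 1458; w1·w1 = 9·9 + 9·9 = 162
λ ≈ 1458/162 = 9.000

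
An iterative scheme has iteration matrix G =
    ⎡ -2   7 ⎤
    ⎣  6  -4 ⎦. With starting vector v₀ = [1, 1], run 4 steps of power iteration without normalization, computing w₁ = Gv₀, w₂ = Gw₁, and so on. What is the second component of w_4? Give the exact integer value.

w1 = Gv₀ = (5, 2)
w2 = Gw1 = (4, 22)
w3 = Gw2 = (146, -64)
w4 = Gw3 = (-740, 1132)
The requested component of w4 is 1132.

1132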